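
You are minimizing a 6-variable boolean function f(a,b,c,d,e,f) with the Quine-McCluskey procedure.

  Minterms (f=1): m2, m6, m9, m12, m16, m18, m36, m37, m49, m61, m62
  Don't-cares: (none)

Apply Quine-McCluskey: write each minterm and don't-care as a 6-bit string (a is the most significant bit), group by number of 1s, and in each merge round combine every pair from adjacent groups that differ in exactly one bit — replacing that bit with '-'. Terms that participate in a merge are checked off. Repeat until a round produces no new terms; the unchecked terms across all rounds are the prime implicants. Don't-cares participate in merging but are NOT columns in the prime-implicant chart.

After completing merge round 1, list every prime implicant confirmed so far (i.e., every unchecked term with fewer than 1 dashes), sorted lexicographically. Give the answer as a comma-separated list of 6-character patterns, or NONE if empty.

size-2^0 implicants → 000010(✓)  000110(✓)  001001  001100  010000(✓)  010010(✓)  100100(✓)  100101(✓)  110001  111101  111110
size-2^1 implicants → 0-0010  000-10  0100-0  10010-
Unchecked terms (primes): 0-0010, 000-10, 001001, 001100, 0100-0, 10010-, 110001, 111101, 111110

001001, 001100, 110001, 111101, 111110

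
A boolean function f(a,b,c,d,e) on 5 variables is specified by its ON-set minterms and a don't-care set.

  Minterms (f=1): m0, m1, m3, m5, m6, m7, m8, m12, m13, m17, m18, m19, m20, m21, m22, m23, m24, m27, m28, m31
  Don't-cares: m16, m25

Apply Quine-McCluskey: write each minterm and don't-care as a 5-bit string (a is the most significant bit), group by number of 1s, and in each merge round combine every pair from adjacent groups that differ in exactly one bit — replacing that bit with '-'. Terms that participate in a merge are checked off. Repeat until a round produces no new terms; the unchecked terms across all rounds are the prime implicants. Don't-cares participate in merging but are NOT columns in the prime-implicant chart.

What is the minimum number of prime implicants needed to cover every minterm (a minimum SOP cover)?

[col 0] 00000*, 00001*, 00011*, 00101*, 00110*, 00111*, 01000*, 01100*, 01101*, 10000*, 10001*, 10010*, 10011*, 10100*, 10101*, 10110*, 10111*, 11000*, 11001*, 11011*, 11100*, 11111*
[col 1] -0000*, -0001*, -0011*, -0101*, -0110*, -0111*, -1000*, -1100*, 0-000*, 0-101, 00-01*, 00-11*, 000-1*, 0000-*, 001-1*, 0011-*, 01-00*, 0110-, 1-000*, 1-001*, 1-011*, 1-100*, 1-111*, 10-00*, 10-01*, 10-10*, 10-11*, 100-0*, 100-1*, 1000-*, 1001-*, 101-0*, 101-1*, 1010-*, 1011-*, 11-00*, 11-11*, 110-1*, 1100-*
[col 2] --000, -0-01*, -0-11*, -00-1*, -000-, -01-1*, -011-, -1-00, 00--1*, 1--00, 1--11, 1-0-1, 1-00-, 10--0*, 10--1*, 10-0-*, 10-1-*, 100--*, 101--*
[col 3] -0--1, 10---
Prime implicants: --000, -0--1, -000-, -011-, -1-00, 0-101, 0110-, 1--00, 1--11, 1-0-1, 1-00-, 10---
PI chart (minterm → PIs covering it):
  0 | --000,-000-
  1 | -0--1,-000-
  3 | -0--1  (sole → essential)
  5 | -0--1,0-101
  6 | -011-  (sole → essential)
  7 | -0--1,-011-
  8 | --000,-1-00
  12 | -1-00,0110-
  13 | 0-101,0110-
  17 | -0--1,-000-,1-0-1,1-00-,10---
  18 | 10---  (sole → essential)
  19 | -0--1,1--11,1-0-1,10---
  20 | 1--00,10---
  21 | -0--1,10---
  22 | -011-,10---
  23 | -0--1,-011-,1--11,10---
  24 | --000,-1-00,1--00,1-00-
  27 | 1--11,1-0-1
  28 | -1-00,1--00
  31 | 1--11  (sole → essential)
Essential prime implicants: -0--1, -011-, 1--11, 10---
Petrick residual → --000, -1-00, 0-101
Minimum SOP uses 7 PIs: c'd'e' + b'e + b'cd + bd'e' + a'cd'e + ade + ab'

7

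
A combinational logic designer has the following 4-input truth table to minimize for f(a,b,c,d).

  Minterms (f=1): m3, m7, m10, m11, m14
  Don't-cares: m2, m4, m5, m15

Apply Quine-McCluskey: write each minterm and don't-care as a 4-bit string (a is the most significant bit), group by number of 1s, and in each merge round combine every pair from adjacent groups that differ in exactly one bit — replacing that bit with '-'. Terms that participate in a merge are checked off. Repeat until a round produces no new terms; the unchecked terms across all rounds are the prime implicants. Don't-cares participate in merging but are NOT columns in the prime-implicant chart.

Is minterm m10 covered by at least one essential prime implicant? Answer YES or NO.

Round 0: 0010✓ 0011✓ 0100✓ 0101✓ 0111✓ 1010✓ 1011✓ 1110✓ 1111✓
Round 1: -010✓ -011✓ -111✓ 0-11✓ 001-✓ 01-1 010- 1-10✓ 1-11✓ 101-✓ 111-✓
Round 2: --11 -01- 1-1-
PIs = {--11, -01-, 01-1, 010-, 1-1-}
Coverage chart:
  m3: --11,-01-
  m7: --11,01-1
  m10: -01-,1-1-
  m11: --11,-01-,1-1-
  m14: 1-1- ←essential
Essential: 1-1-

YES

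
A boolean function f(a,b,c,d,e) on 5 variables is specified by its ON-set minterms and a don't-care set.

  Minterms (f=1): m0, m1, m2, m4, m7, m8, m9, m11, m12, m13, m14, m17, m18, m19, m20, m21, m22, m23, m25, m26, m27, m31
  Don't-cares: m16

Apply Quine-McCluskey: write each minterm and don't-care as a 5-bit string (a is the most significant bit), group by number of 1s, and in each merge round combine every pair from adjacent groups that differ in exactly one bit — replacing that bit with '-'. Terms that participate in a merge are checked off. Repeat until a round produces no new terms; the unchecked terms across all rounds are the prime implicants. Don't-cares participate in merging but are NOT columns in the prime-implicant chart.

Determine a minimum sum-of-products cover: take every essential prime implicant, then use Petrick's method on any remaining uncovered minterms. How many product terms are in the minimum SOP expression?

[col 0] 00000*, 00001*, 00010*, 00100*, 00111*, 01000*, 01001*, 01011*, 01100*, 01101*, 01110*, 10000*, 10001*, 10010*, 10011*, 10100*, 10101*, 10110*, 10111*, 11001*, 11010*, 11011*, 11111*
[col 1] -0000*, -0001*, -0010*, -0100*, -0111, -1001*, -1011*, 0-000*, 0-001*, 0-100*, 00-00*, 000-0*, 0000-*, 01-00*, 01-01*, 010-1*, 0100-*, 011-0, 0110-*, 1-001*, 1-010*, 1-011*, 1-111*, 10-00*, 10-01*, 10-10*, 10-11*, 100-0*, 100-1*, 1000-*, 1001-*, 101-0*, 101-1*, 1010-*, 1011-*, 11-11*, 110-1*, 1101-*
[col 2] --001, -0-00, -00-0, -000-, -10-1, 0--00, 0-00-, 01-0-, 1--11, 1-0-1, 1-01-, 10--0*, 10--1*, 10-0-*, 10-1-*, 100--*, 101--*
[col 3] 10---
Prime implicants: --001, -0-00, -00-0, -000-, -0111, -10-1, 0--00, 0-00-, 01-0-, 011-0, 1--11, 1-0-1, 1-01-, 10---
PI chart (minterm → PIs covering it):
  0 | -0-00,-00-0,-000-,0--00,0-00-
  1 | --001,-000-,0-00-
  2 | -00-0  (sole → essential)
  4 | -0-00,0--00
  7 | -0111  (sole → essential)
  8 | 0--00,0-00-,01-0-
  9 | --001,-10-1,0-00-,01-0-
  11 | -10-1  (sole → essential)
  12 | 0--00,01-0-,011-0
  13 | 01-0-  (sole → essential)
  14 | 011-0  (sole → essential)
  17 | --001,-000-,1-0-1,10---
  18 | -00-0,1-01-,10---
  19 | 1--11,1-0-1,1-01-,10---
  20 | -0-00,10---
  21 | 10---  (sole → essential)
  22 | 10---  (sole → essential)
  23 | -0111,1--11,10---
  25 | --001,-10-1,1-0-1
  26 | 1-01-  (sole → essential)
  27 | -10-1,1--11,1-0-1,1-01-
  31 | 1--11  (sole → essential)
Essential prime implicants: -00-0, -0111, -10-1, 01-0-, 011-0, 1--11, 1-01-, 10---
Petrick residual → --001, -0-00
Minimum SOP uses 10 PIs: c'd'e + b'd'e' + b'c'e' + b'cde + bc'e + a'bd' + a'bce' + ade + ac'd + ab'

10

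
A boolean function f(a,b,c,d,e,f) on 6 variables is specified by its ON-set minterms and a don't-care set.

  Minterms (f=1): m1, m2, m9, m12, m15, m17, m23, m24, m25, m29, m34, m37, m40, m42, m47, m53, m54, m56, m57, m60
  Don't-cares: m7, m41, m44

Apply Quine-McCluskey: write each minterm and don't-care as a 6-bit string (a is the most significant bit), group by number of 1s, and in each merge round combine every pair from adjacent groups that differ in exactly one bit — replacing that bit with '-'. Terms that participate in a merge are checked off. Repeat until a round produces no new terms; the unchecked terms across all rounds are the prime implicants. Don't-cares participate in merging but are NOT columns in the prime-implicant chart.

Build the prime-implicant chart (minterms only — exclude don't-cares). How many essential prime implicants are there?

size-2^0 implicants → 000001(✓)  000010(✓)  000111(✓)  001001(✓)  001100(✓)  001111(✓)  010001(✓)  010111(✓)  011000(✓)  011001(✓)  011101(✓)  100010(✓)  100101(✓)  101000(✓)  101001(✓)  101010(✓)  101100(✓)  101111(✓)  110101(✓)  110110  111000(✓)  111001(✓)  111100(✓)
size-2^1 implicants → -00010  -01001(✓)  -01100  -01111  -11000(✓)  -11001(✓)  0-0001(✓)  0-0111  0-1001(✓)  00-001(✓)  00-111  01-001(✓)  011-01  01100-(✓)  1-0101  1-1000(✓)  1-1001(✓)  1-1100(✓)  10-010  101-00(✓)  1010-0  10100-(✓)  111-00(✓)  11100-(✓)
size-2^2 implicants → --1001  -1100-  0--001  1-1-00  1-100-
Unchecked terms (primes): --1001, -00010, -01100, -01111, -1100-, 0--001, 0-0111, 00-111, 011-01, 1-0101, 1-1-00, 1-100-, 10-010, 1010-0, 110110
Minterm coverage:
  m1 ⊆ 0--001 [E]
  m2 ⊆ -00010 [E]
  m9 ⊆ --1001,0--001
  m12 ⊆ -01100 [E]
  m15 ⊆ -01111,00-111
  m17 ⊆ 0--001 [E]
  m23 ⊆ 0-0111 [E]
  m24 ⊆ -1100- [E]
  m25 ⊆ --1001,-1100-,0--001,011-01
  m29 ⊆ 011-01 [E]
  m34 ⊆ -00010,10-010
  m37 ⊆ 1-0101 [E]
  m40 ⊆ 1-1-00,1-100-,1010-0
  m42 ⊆ 10-010,1010-0
  m47 ⊆ -01111 [E]
  m53 ⊆ 1-0101 [E]
  m54 ⊆ 110110 [E]
  m56 ⊆ -1100-,1-1-00,1-100-
  m57 ⊆ --1001,-1100-,1-100-
  m60 ⊆ 1-1-00 [E]
E = {-00010, -01100, -01111, -1100-, 0--001, 0-0111, 011-01, 1-0101, 1-1-00, 110110}

10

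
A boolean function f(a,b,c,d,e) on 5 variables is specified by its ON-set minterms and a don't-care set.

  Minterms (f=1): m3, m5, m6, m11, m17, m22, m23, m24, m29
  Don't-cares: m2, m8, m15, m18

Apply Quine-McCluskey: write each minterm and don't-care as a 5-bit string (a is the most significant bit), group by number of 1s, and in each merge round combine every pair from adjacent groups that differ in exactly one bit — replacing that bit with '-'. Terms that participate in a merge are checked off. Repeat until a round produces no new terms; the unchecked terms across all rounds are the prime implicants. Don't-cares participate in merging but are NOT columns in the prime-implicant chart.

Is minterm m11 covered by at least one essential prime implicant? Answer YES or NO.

NO

Round 0: 00010✓ 00011✓ 00101 00110✓ 01000✓ 01011✓ 01111✓ 10001 10010✓ 10110✓ 10111✓ 11000✓ 11101
Round 1: -0010✓ -0110✓ -1000 0-011 00-10✓ 0001- 01-11 10-10✓ 1011-
Round 2: -0-10
PIs = {-0-10, -1000, 0-011, 0001-, 00101, 01-11, 10001, 1011-, 11101}
Coverage chart:
  m3: 0-011,0001-
  m5: 00101 ←essential
  m6: -0-10 ←essential
  m11: 0-011,01-11
  m17: 10001 ←essential
  m22: -0-10,1011-
  m23: 1011- ←essential
  m24: -1000 ←essential
  m29: 11101 ←essential
Essential: -0-10, -1000, 00101, 10001, 1011-, 11101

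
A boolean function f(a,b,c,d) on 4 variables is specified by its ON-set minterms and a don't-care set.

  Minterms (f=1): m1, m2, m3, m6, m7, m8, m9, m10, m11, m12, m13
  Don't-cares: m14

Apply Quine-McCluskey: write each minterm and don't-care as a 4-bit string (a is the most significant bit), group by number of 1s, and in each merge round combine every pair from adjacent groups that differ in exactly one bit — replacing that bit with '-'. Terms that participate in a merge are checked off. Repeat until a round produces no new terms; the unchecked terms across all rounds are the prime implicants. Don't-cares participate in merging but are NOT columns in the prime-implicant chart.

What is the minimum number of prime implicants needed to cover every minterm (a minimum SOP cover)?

size-2^0 implicants → 0001(✓)  0010(✓)  0011(✓)  0110(✓)  0111(✓)  1000(✓)  1001(✓)  1010(✓)  1011(✓)  1100(✓)  1101(✓)  1110(✓)
size-2^1 implicants → -001(✓)  -010(✓)  -011(✓)  -110(✓)  0-10(✓)  0-11(✓)  00-1(✓)  001-(✓)  011-(✓)  1-00(✓)  1-01(✓)  1-10(✓)  10-0(✓)  10-1(✓)  100-(✓)  101-(✓)  11-0(✓)  110-(✓)
size-2^2 implicants → --10  -0-1  -01-  0-1-  1--0  1-0-  10--
Unchecked terms (primes): --10, -0-1, -01-, 0-1-, 1--0, 1-0-, 10--
Minterm coverage:
  m1 ⊆ -0-1 [E]
  m2 ⊆ --10,-01-,0-1-
  m3 ⊆ -0-1,-01-,0-1-
  m6 ⊆ --10,0-1-
  m7 ⊆ 0-1- [E]
  m8 ⊆ 1--0,1-0-,10--
  m9 ⊆ -0-1,1-0-,10--
  m10 ⊆ --10,-01-,1--0,10--
  m11 ⊆ -0-1,-01-,10--
  m12 ⊆ 1--0,1-0-
  m13 ⊆ 1-0- [E]
E = {-0-1, 0-1-, 1-0-}
Petrick residual → --10
Cover = cd' + b'd + a'c + ac'  |cover|=4

4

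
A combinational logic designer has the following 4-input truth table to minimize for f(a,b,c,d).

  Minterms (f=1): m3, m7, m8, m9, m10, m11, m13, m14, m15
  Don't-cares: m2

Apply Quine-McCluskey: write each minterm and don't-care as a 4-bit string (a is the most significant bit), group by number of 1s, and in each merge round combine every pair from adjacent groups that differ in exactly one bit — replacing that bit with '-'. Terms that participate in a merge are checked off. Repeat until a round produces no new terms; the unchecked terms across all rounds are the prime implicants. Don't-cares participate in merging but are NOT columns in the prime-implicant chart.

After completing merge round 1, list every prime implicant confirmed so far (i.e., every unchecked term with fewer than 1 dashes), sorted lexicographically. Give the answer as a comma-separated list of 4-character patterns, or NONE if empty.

NONE

size-2^0 implicants → 0010(✓)  0011(✓)  0111(✓)  1000(✓)  1001(✓)  1010(✓)  1011(✓)  1101(✓)  1110(✓)  1111(✓)
size-2^1 implicants → -010(✓)  -011(✓)  -111(✓)  0-11(✓)  001-(✓)  1-01(✓)  1-10(✓)  1-11(✓)  10-0(✓)  10-1(✓)  100-(✓)  101-(✓)  11-1(✓)  111-(✓)
size-2^2 implicants → --11  -01-  1--1  1-1-  10--
Unchecked terms (primes): --11, -01-, 1--1, 1-1-, 10--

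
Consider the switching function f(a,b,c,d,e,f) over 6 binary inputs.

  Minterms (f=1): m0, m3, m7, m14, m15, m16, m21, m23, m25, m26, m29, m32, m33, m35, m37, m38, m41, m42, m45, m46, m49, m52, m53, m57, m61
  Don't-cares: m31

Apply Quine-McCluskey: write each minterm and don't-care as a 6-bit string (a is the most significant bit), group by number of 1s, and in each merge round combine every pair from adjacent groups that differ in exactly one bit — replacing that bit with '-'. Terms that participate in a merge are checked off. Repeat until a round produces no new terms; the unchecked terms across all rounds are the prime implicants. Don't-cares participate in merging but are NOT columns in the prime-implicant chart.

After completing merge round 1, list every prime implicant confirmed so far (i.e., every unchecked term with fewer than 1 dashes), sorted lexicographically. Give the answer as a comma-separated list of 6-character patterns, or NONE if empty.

011010

Round 0: 000000✓ 000011✓ 000111✓ 001110✓ 001111✓ 010000✓ 010101✓ 010111✓ 011001✓ 011010 011101✓ 011111✓ 100000✓ 100001✓ 100011✓ 100101✓ 100110✓ 101001✓ 101010✓ 101101✓ 101110✓ 110001✓ 110100✓ 110101✓ 111001✓ 111101✓
Round 1: -00000 -00011 -01110 -10101✓ -11001✓ -11101✓ 0-0000 0-0111✓ 0-1111✓ 00-111✓ 000-11 00111- 01-101✓ 01-111✓ 0101-1✓ 011-01✓ 0111-1✓ 1-0001✓ 1-0101✓ 1-1001✓ 1-1101✓ 10-001✓ 10-101✓ 10-110 100-01✓ 1000-1 10000- 101-01✓ 101-10 11-001✓ 11-101✓ 110-01✓ 11010- 111-01✓
Round 2: -1-101 -11-01 0--111 01-1-1 1--001✓ 1--101✓ 1-0-01✓ 1-1-01✓ 10--01✓ 11--01✓
Round 3: 1---01
PIs = {-00000, -00011, -01110, -1-101, -11-01, 0--111, 0-0000, 000-11, 00111-, 01-1-1, 011010, 1---01, 10-110, 1000-1, 10000-, 101-10, 11010-}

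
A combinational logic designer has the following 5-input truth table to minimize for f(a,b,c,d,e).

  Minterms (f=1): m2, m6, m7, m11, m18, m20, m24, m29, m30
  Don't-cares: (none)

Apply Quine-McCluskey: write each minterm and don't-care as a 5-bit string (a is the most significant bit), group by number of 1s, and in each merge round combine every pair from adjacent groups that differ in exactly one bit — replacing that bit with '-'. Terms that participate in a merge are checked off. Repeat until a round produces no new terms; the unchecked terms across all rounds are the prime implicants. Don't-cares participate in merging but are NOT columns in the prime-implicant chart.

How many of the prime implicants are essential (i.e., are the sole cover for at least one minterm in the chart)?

[col 0] 00010*, 00110*, 00111*, 01011, 10010*, 10100, 11000, 11101, 11110
[col 1] -0010, 00-10, 0011-
Prime implicants: -0010, 00-10, 0011-, 01011, 10100, 11000, 11101, 11110
PI chart (minterm → PIs covering it):
  2 | -0010,00-10
  6 | 00-10,0011-
  7 | 0011-  (sole → essential)
  11 | 01011  (sole → essential)
  18 | -0010  (sole → essential)
  20 | 10100  (sole → essential)
  24 | 11000  (sole → essential)
  29 | 11101  (sole → essential)
  30 | 11110  (sole → essential)
Essential prime implicants: -0010, 0011-, 01011, 10100, 11000, 11101, 11110

7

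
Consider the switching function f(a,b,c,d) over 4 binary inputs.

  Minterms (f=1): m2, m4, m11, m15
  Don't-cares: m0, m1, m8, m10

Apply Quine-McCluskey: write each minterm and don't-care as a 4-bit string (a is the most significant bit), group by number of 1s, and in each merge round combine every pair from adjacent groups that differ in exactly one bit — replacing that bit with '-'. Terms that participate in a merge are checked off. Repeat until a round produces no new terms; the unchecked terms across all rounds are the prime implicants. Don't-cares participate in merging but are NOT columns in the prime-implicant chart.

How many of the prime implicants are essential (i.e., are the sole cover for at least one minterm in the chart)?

3

Round 0: 0000✓ 0001✓ 0010✓ 0100✓ 1000✓ 1010✓ 1011✓ 1111✓
Round 1: -000✓ -010✓ 0-00 00-0✓ 000- 1-11 10-0✓ 101-
Round 2: -0-0
PIs = {-0-0, 0-00, 000-, 1-11, 101-}
Coverage chart:
  m2: -0-0 ←essential
  m4: 0-00 ←essential
  m11: 1-11,101-
  m15: 1-11 ←essential
Essential: -0-0, 0-00, 1-11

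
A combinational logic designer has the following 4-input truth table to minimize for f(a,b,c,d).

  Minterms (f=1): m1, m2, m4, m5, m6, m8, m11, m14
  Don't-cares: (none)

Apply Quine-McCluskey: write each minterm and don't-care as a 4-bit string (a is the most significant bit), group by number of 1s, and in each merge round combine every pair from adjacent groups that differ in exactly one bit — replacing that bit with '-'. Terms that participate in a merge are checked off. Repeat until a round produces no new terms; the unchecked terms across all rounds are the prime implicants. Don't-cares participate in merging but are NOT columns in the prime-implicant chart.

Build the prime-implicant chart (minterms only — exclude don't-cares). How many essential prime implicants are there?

5

Round 0: 0001✓ 0010✓ 0100✓ 0101✓ 0110✓ 1000 1011 1110✓
Round 1: -110 0-01 0-10 01-0 010-
PIs = {-110, 0-01, 0-10, 01-0, 010-, 1000, 1011}
Coverage chart:
  m1: 0-01 ←essential
  m2: 0-10 ←essential
  m4: 01-0,010-
  m5: 0-01,010-
  m6: -110,0-10,01-0
  m8: 1000 ←essential
  m11: 1011 ←essential
  m14: -110 ←essential
Essential: -110, 0-01, 0-10, 1000, 1011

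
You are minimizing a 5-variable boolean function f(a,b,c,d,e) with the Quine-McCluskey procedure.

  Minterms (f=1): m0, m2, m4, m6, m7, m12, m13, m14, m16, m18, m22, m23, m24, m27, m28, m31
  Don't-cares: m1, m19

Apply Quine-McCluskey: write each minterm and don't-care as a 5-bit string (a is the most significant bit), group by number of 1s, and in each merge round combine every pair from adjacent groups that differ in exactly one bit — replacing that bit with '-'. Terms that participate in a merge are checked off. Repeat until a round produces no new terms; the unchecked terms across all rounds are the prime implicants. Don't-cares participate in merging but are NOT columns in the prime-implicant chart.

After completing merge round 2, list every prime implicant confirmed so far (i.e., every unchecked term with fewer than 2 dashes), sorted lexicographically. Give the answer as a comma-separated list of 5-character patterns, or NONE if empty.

[col 0] 00000*, 00001*, 00010*, 00100*, 00110*, 00111*, 01100*, 01101*, 01110*, 10000*, 10010*, 10011*, 10110*, 10111*, 11000*, 11011*, 11100*, 11111*
[col 1] -0000*, -0010*, -0110*, -0111*, -1100, 0-100*, 0-110*, 00-00*, 00-10*, 000-0*, 0000-, 001-0*, 0011-*, 011-0*, 0110-, 1-000, 1-011*, 1-111*, 10-10*, 10-11*, 100-0*, 1001-*, 1011-*, 11-00, 11-11*
[col 2] -0-10, -00-0, -011-, 0-1-0, 00--0, 1--11, 10-1-
Prime implicants: -0-10, -00-0, -011-, -1100, 0-1-0, 00--0, 0000-, 0110-, 1--11, 1-000, 10-1-, 11-00

-1100, 0000-, 0110-, 1-000, 11-00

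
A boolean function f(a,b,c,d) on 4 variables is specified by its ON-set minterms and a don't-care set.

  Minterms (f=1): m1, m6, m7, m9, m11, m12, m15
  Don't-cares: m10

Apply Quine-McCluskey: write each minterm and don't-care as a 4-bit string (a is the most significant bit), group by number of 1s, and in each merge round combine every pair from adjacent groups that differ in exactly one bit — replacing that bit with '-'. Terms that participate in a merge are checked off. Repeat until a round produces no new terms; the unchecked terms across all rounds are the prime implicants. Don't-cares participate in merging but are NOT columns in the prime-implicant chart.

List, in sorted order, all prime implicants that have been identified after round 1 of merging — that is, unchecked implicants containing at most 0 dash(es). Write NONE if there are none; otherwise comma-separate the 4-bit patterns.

1100

size-2^0 implicants → 0001(✓)  0110(✓)  0111(✓)  1001(✓)  1010(✓)  1011(✓)  1100  1111(✓)
size-2^1 implicants → -001  -111  011-  1-11  10-1  101-
Unchecked terms (primes): -001, -111, 011-, 1-11, 10-1, 101-, 1100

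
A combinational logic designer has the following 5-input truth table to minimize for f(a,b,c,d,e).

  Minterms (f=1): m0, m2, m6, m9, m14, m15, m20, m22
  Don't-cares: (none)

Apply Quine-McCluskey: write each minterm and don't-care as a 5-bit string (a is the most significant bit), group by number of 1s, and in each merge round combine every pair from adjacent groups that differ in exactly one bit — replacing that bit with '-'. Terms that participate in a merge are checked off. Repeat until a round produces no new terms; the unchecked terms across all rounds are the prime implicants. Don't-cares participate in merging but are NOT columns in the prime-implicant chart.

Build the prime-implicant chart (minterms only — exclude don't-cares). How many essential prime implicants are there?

[col 0] 00000*, 00010*, 00110*, 01001, 01110*, 01111*, 10100*, 10110*
[col 1] -0110, 0-110, 00-10, 000-0, 0111-, 101-0
Prime implicants: -0110, 0-110, 00-10, 000-0, 01001, 0111-, 101-0
PI chart (minterm → PIs covering it):
  0 | 000-0  (sole → essential)
  2 | 00-10,000-0
  6 | -0110,0-110,00-10
  9 | 01001  (sole → essential)
  14 | 0-110,0111-
  15 | 0111-  (sole → essential)
  20 | 101-0  (sole → essential)
  22 | -0110,101-0
Essential prime implicants: 000-0, 01001, 0111-, 101-0

4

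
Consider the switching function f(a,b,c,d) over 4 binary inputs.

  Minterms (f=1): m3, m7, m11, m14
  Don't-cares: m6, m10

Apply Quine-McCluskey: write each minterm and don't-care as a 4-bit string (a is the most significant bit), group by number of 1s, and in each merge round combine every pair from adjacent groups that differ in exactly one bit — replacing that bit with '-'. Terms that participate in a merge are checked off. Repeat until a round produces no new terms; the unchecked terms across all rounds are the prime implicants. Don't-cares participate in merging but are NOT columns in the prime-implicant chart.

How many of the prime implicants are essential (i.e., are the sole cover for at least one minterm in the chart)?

[col 0] 0011*, 0110*, 0111*, 1010*, 1011*, 1110*
[col 1] -011, -110, 0-11, 011-, 1-10, 101-
Prime implicants: -011, -110, 0-11, 011-, 1-10, 101-
PI chart (minterm → PIs covering it):
  3 | -011,0-11
  7 | 0-11,011-
  11 | -011,101-
  14 | -110,1-10
(no essential prime implicants)

0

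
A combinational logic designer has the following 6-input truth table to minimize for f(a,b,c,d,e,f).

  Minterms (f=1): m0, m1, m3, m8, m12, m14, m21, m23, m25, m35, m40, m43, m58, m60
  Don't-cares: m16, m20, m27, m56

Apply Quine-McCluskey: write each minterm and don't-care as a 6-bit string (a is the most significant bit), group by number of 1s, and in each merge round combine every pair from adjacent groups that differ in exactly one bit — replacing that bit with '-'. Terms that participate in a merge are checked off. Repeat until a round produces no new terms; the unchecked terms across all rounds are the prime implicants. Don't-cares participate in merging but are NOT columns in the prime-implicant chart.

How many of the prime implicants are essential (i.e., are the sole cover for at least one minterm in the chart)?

6

size-2^0 implicants → 000000(✓)  000001(✓)  000011(✓)  001000(✓)  001100(✓)  001110(✓)  010000(✓)  010100(✓)  010101(✓)  010111(✓)  011001(✓)  011011(✓)  100011(✓)  101000(✓)  101011(✓)  111000(✓)  111010(✓)  111100(✓)
size-2^1 implicants → -00011  -01000  0-0000  00-000  0000-1  00000-  001-00  0011-0  010-00  0101-1  01010-  0110-1  1-1000  10-011  111-00  1110-0
Unchecked terms (primes): -00011, -01000, 0-0000, 00-000, 0000-1, 00000-, 001-00, 0011-0, 010-00, 0101-1, 01010-, 0110-1, 1-1000, 10-011, 111-00, 1110-0
Minterm coverage:
  m0 ⊆ 0-0000,00-000,00000-
  m1 ⊆ 0000-1,00000-
  m3 ⊆ -00011,0000-1
  m8 ⊆ -01000,00-000,001-00
  m12 ⊆ 001-00,0011-0
  m14 ⊆ 0011-0 [E]
  m21 ⊆ 0101-1,01010-
  m23 ⊆ 0101-1 [E]
  m25 ⊆ 0110-1 [E]
  m35 ⊆ -00011,10-011
  m40 ⊆ -01000,1-1000
  m43 ⊆ 10-011 [E]
  m58 ⊆ 1110-0 [E]
  m60 ⊆ 111-00 [E]
E = {0011-0, 0101-1, 0110-1, 10-011, 111-00, 1110-0}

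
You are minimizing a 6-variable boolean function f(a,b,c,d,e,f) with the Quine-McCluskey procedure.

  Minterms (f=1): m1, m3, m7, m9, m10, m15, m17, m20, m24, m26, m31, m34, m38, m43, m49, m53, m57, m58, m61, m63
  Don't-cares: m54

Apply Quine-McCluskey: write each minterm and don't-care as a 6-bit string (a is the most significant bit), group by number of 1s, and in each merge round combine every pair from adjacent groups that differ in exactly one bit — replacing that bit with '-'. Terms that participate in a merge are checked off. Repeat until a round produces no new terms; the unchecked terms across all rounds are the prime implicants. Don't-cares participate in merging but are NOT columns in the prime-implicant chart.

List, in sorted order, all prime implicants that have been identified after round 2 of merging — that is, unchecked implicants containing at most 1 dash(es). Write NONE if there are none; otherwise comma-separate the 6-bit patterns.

size-2^0 implicants → 000001(✓)  000011(✓)  000111(✓)  001001(✓)  001010(✓)  001111(✓)  010001(✓)  010100  011000(✓)  011010(✓)  011111(✓)  100010(✓)  100110(✓)  101011  110001(✓)  110101(✓)  110110(✓)  111001(✓)  111010(✓)  111101(✓)  111111(✓)
size-2^1 implicants → -10001  -11010  -11111  0-0001  0-1010  0-1111  00-001  00-111  000-11  0000-1  0110-0  1-0110  100-10  11-001(✓)  11-101(✓)  110-01(✓)  111-01(✓)  1111-1
size-2^2 implicants → 11--01
Unchecked terms (primes): -10001, -11010, -11111, 0-0001, 0-1010, 0-1111, 00-001, 00-111, 000-11, 0000-1, 010100, 0110-0, 1-0110, 100-10, 101011, 11--01, 1111-1

-10001, -11010, -11111, 0-0001, 0-1010, 0-1111, 00-001, 00-111, 000-11, 0000-1, 010100, 0110-0, 1-0110, 100-10, 101011, 1111-1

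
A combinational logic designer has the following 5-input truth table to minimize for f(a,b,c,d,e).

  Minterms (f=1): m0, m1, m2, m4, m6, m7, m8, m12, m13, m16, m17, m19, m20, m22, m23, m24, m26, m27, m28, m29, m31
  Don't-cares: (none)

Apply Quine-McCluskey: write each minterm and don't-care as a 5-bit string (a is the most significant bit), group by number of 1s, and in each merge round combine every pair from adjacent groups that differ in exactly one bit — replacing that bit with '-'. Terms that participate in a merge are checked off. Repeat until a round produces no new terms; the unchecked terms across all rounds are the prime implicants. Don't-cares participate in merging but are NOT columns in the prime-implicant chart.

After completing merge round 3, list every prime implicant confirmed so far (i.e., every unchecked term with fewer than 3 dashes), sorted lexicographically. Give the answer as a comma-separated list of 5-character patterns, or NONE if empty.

[col 0] 00000*, 00001*, 00010*, 00100*, 00110*, 00111*, 01000*, 01100*, 01101*, 10000*, 10001*, 10011*, 10100*, 10110*, 10111*, 11000*, 11010*, 11011*, 11100*, 11101*, 11111*
[col 1] -0000*, -0001*, -0100*, -0110*, -0111*, -1000*, -1100*, -1101*, 0-000*, 0-100*, 00-00*, 00-10*, 000-0*, 0000-*, 001-0*, 0011-*, 01-00*, 0110-*, 1-000*, 1-011*, 1-100*, 1-111*, 10-00*, 10-11*, 100-1, 1000-*, 101-0*, 1011-*, 11-00*, 11-11*, 110-0, 1101-, 111-1, 1110-*
[col 2] --000*, --100*, -0-00*, -000-, -01-0, -011-, -1-00*, -110-, 0--00*, 00--0, 1--00*, 1--11
[col 3] ---00
Prime implicants: ---00, -000-, -01-0, -011-, -110-, 00--0, 1--11, 100-1, 110-0, 1101-, 111-1

-000-, -01-0, -011-, -110-, 00--0, 1--11, 100-1, 110-0, 1101-, 111-1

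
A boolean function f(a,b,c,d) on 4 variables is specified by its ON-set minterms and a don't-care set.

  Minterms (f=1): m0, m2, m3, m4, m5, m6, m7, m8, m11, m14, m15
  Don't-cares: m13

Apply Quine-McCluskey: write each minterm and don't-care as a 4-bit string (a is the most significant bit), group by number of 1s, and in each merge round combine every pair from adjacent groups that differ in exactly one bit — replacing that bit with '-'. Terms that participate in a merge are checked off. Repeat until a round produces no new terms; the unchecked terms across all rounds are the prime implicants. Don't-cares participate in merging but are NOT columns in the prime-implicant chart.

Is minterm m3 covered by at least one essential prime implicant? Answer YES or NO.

[col 0] 0000*, 0010*, 0011*, 0100*, 0101*, 0110*, 0111*, 1000*, 1011*, 1101*, 1110*, 1111*
[col 1] -000, -011*, -101*, -110*, -111*, 0-00*, 0-10*, 0-11*, 00-0*, 001-*, 01-0*, 01-1*, 010-*, 011-*, 1-11*, 11-1*, 111-*
[col 2] --11, -1-1, -11-, 0--0, 0-1-, 01--
Prime implicants: --11, -000, -1-1, -11-, 0--0, 0-1-, 01--
PI chart (minterm → PIs covering it):
  0 | -000,0--0
  2 | 0--0,0-1-
  3 | --11,0-1-
  4 | 0--0,01--
  5 | -1-1,01--
  6 | -11-,0--0,0-1-,01--
  7 | --11,-1-1,-11-,0-1-,01--
  8 | -000  (sole → essential)
  11 | --11  (sole → essential)
  14 | -11-  (sole → essential)
  15 | --11,-1-1,-11-
Essential prime implicants: --11, -000, -11-

YES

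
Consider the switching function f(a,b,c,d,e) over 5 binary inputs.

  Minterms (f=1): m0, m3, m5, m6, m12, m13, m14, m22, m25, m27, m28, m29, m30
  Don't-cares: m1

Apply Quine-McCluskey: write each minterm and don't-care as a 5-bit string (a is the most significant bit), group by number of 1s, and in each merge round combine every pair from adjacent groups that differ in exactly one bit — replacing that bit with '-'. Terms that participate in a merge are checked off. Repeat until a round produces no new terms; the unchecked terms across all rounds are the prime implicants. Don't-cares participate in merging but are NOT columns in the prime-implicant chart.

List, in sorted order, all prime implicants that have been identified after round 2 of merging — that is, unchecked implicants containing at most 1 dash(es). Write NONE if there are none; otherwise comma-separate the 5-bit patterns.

Round 0: 00000✓ 00001✓ 00011✓ 00101✓ 00110✓ 01100✓ 01101✓ 01110✓ 10110✓ 11001✓ 11011✓ 11100✓ 11101✓ 11110✓
Round 1: -0110✓ -1100✓ -1101✓ -1110✓ 0-101 0-110✓ 00-01 000-1 0000- 011-0✓ 0110-✓ 1-110✓ 11-01 110-1 111-0✓ 1110-✓
Round 2: --110 -11-0 -110-
PIs = {--110, -11-0, -110-, 0-101, 00-01, 000-1, 0000-, 11-01, 110-1}

0-101, 00-01, 000-1, 0000-, 11-01, 110-1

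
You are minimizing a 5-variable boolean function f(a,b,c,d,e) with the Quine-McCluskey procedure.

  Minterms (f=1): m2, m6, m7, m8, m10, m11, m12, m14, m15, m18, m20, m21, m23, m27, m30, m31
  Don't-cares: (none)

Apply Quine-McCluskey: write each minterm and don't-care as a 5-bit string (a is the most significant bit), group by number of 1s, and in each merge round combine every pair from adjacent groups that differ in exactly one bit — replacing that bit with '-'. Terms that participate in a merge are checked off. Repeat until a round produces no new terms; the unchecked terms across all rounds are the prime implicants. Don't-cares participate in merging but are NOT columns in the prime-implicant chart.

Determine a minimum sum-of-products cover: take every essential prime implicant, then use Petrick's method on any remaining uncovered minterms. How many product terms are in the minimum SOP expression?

7

[col 0] 00010*, 00110*, 00111*, 01000*, 01010*, 01011*, 01100*, 01110*, 01111*, 10010*, 10100*, 10101*, 10111*, 11011*, 11110*, 11111*
[col 1] -0010, -0111*, -1011*, -1110*, -1111*, 0-010*, 0-110*, 0-111*, 00-10*, 0011-*, 01-00*, 01-10*, 01-11*, 010-0*, 0101-*, 011-0*, 0111-*, 1-111*, 101-1, 1010-, 11-11*, 1111-*
[col 2] --111, -1-11, -111-, 0--10, 0-11-, 01--0, 01-1-
Prime implicants: --111, -0010, -1-11, -111-, 0--10, 0-11-, 01--0, 01-1-, 101-1, 1010-
PI chart (minterm → PIs covering it):
  2 | -0010,0--10
  6 | 0--10,0-11-
  7 | --111,0-11-
  8 | 01--0  (sole → essential)
  10 | 0--10,01--0,01-1-
  11 | -1-11,01-1-
  12 | 01--0  (sole → essential)
  14 | -111-,0--10,0-11-,01--0,01-1-
  15 | --111,-1-11,-111-,0-11-,01-1-
  18 | -0010  (sole → essential)
  20 | 1010-  (sole → essential)
  21 | 101-1,1010-
  23 | --111,101-1
  27 | -1-11  (sole → essential)
  30 | -111-  (sole → essential)
  31 | --111,-1-11,-111-
Essential prime implicants: -0010, -1-11, -111-, 01--0, 1010-
Petrick residual → --111, 0--10
Minimum SOP uses 7 PIs: cde + b'c'de' + bde + bcd + a'de' + a'be' + ab'cd'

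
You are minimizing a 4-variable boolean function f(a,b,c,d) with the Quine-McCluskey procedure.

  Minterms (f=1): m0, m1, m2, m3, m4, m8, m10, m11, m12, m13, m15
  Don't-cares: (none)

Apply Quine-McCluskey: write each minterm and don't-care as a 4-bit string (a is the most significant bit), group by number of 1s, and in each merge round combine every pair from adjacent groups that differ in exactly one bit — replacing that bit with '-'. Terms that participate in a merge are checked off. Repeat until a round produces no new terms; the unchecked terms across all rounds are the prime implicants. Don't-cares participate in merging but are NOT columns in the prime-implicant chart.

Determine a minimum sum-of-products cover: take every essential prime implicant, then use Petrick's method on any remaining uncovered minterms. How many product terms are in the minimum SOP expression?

4

Round 0: 0000✓ 0001✓ 0010✓ 0011✓ 0100✓ 1000✓ 1010✓ 1011✓ 1100✓ 1101✓ 1111✓
Round 1: -000✓ -010✓ -011✓ -100✓ 0-00✓ 00-0✓ 00-1✓ 000-✓ 001-✓ 1-00✓ 1-11 10-0✓ 101-✓ 11-1 110-
Round 2: --00 -0-0 -01- 00--
PIs = {--00, -0-0, -01-, 00--, 1-11, 11-1, 110-}
Coverage chart:
  m0: --00,-0-0,00--
  m1: 00-- ←essential
  m2: -0-0,-01-,00--
  m3: -01-,00--
  m4: --00 ←essential
  m8: --00,-0-0
  m10: -0-0,-01-
  m11: -01-,1-11
  m12: --00,110-
  m13: 11-1,110-
  m15: 1-11,11-1
Essential: --00, 00--
Petrick residual → -01-, 11-1
Min cover (4 terms): c'd' + b'c + a'b' + abd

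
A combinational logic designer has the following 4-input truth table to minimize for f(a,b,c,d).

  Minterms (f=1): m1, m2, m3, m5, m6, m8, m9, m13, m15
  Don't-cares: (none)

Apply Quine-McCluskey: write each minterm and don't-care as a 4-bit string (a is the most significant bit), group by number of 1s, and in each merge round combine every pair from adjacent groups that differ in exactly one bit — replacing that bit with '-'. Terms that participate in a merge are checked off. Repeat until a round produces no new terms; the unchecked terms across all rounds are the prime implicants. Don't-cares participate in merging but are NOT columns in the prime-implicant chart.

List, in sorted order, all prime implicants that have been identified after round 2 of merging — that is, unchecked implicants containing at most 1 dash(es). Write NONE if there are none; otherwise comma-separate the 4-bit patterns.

Round 0: 0001✓ 0010✓ 0011✓ 0101✓ 0110✓ 1000✓ 1001✓ 1101✓ 1111✓
Round 1: -001✓ -101✓ 0-01✓ 0-10 00-1 001- 1-01✓ 100- 11-1
Round 2: --01
PIs = {--01, 0-10, 00-1, 001-, 100-, 11-1}

0-10, 00-1, 001-, 100-, 11-1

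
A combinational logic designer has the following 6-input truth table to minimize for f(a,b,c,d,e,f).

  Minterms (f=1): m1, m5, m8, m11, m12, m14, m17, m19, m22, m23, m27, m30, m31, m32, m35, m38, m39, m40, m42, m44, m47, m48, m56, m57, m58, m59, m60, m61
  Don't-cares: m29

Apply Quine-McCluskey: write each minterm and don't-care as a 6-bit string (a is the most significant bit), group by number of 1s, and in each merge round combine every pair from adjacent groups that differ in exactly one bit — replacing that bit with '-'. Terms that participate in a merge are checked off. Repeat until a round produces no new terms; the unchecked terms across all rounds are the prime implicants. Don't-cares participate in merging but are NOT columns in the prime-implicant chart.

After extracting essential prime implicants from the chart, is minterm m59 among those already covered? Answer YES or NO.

Round 0: 000001✓ 000101✓ 001000✓ 001011✓ 001100✓ 001110✓ 010001✓ 010011✓ 010110✓ 010111✓ 011011✓ 011101✓ 011110✓ 011111✓ 100000✓ 100011✓ 100110✓ 100111✓ 101000✓ 101010✓ 101100✓ 101111✓ 110000✓ 111000✓ 111001✓ 111010✓ 111011✓ 111100✓ 111101✓
Round 1: -01000✓ -01100✓ -11011 -11101 0-0001 0-1011 0-1110 000-01 001-00✓ 0011-0 01-011✓ 01-110✓ 01-111✓ 010-11✓ 0100-1 01011-✓ 011-11✓ 0111-1 01111-✓ 1-0000✓ 1-1000✓ 1-1010✓ 1-1100✓ 10-000✓ 10-111 100-11 10011- 101-00✓ 1010-0✓ 11-000✓ 111-00✓ 111-01✓ 1110-0✓ 1110-1✓ 11100-✓ 11101-✓ 11110-✓
Round 2: -01-00 01--11 01-11- 1--000 1-1-00 1-10-0 111-0- 1110--
PIs = {-01-00, -11011, -11101, 0-0001, 0-1011, 0-1110, 000-01, 0011-0, 01--11, 01-11-, 0100-1, 0111-1, 1--000, 1-1-00, 1-10-0, 10-111, 100-11, 10011-, 111-0-, 1110--}
Coverage chart:
  m1: 0-0001,000-01
  m5: 000-01 ←essential
  m8: -01-00 ←essential
  m11: 0-1011 ←essential
  m12: -01-00,0011-0
  m14: 0-1110,0011-0
  m17: 0-0001,0100-1
  m19: 01--11,0100-1
  m22: 01-11- ←essential
  m23: 01--11,01-11-
  m27: -11011,0-1011,01--11
  m30: 0-1110,01-11-
  m31: 01--11,01-11-,0111-1
  m32: 1--000 ←essential
  m35: 100-11 ←essential
  m38: 10011- ←essential
  m39: 10-111,100-11,10011-
  m40: -01-00,1--000,1-1-00,1-10-0
  m42: 1-10-0 ←essential
  m44: -01-00,1-1-00
  m47: 10-111 ←essential
  m48: 1--000 ←essential
  m56: 1--000,1-1-00,1-10-0,111-0-,1110--
  m57: 111-0-,1110--
  m58: 1-10-0,1110--
  m59: -11011,1110--
  m60: 1-1-00,111-0-
  m61: -11101,111-0-
Essential: -01-00, 0-1011, 000-01, 01-11-, 1--000, 1-10-0, 10-111, 100-11, 10011-

NO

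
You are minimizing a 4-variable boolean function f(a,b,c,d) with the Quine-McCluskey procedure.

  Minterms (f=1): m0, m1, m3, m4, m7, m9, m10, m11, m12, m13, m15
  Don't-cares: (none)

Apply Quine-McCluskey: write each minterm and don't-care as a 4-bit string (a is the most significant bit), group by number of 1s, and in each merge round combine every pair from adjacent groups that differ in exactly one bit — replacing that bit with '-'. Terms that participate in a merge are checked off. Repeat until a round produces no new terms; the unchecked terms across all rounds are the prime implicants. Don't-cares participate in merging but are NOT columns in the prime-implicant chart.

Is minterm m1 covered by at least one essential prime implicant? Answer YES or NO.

NO

size-2^0 implicants → 0000(✓)  0001(✓)  0011(✓)  0100(✓)  0111(✓)  1001(✓)  1010(✓)  1011(✓)  1100(✓)  1101(✓)  1111(✓)
size-2^1 implicants → -001(✓)  -011(✓)  -100  -111(✓)  0-00  0-11(✓)  00-1(✓)  000-  1-01(✓)  1-11(✓)  10-1(✓)  101-  11-1(✓)  110-
size-2^2 implicants → --11  -0-1  1--1
Unchecked terms (primes): --11, -0-1, -100, 0-00, 000-, 1--1, 101-, 110-
Minterm coverage:
  m0 ⊆ 0-00,000-
  m1 ⊆ -0-1,000-
  m3 ⊆ --11,-0-1
  m4 ⊆ -100,0-00
  m7 ⊆ --11 [E]
  m9 ⊆ -0-1,1--1
  m10 ⊆ 101- [E]
  m11 ⊆ --11,-0-1,1--1,101-
  m12 ⊆ -100,110-
  m13 ⊆ 1--1,110-
  m15 ⊆ --11,1--1
E = {--11, 101-}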